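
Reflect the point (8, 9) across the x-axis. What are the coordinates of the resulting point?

Reflection across x-axis: (8, 9) → (8, -9)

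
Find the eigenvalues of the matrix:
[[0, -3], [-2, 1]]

Characteristic equation: det(A - λI) = 0
λ² - (trace)λ + (det) = 0
trace = 0 + 1 = 1, det = (0)(1) - (-3)(-2) = -6
λ² - (1)λ + (-6) = 0
λ = (1 ± √((1)² - 4·(-6))) / 2 = (1 ± √25) / 2
Solving: λ = -2, 3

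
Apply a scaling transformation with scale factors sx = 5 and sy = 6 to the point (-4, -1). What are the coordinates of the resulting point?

Scaling matrix:
[[5, 0], [0, 6]]
Result: (-4 × 5, -1 × 6) = (-20, -6)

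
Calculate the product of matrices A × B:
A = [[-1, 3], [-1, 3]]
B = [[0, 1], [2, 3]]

Matrix multiplication:
C[0][0] = -1×0 + 3×2 = 6
C[0][1] = -1×1 + 3×3 = 8
C[1][0] = -1×0 + 3×2 = 6
C[1][1] = -1×1 + 3×3 = 8
Result: [[6, 8], [6, 8]]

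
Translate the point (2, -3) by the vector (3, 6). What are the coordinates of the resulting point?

Translation by (3, 6) (homogeneous matrix [[1, 0, 3], [0, 1, 6], [0, 0, 1]]):
x' = 2 + 3 = 5
y' = -3 + 6 = 3
Result: (5, 3)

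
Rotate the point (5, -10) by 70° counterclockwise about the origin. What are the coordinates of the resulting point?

Rotation matrix for 70°: [[cos 70°, -sin 70°], [sin 70°, cos 70°]] ≈ [[0.342020, -0.939693], [0.939693, 0.342020]]
[[0.342020, -0.939693], [0.939693, 0.342020]] × [5, -10]ᵀ ≈ [11.1070, 1.2783]ᵀ
Result: (11.1070, 1.2783)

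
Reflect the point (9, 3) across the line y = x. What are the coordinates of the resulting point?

Reflection across line y = x: (9, 3) → (3, 9)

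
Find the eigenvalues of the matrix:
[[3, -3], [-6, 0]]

Characteristic equation: det(A - λI) = 0
λ² - (trace)λ + (det) = 0
trace = 3 + 0 = 3, det = (3)(0) - (-3)(-6) = -18
λ² - (3)λ + (-18) = 0
λ = (3 ± √((3)² - 4·(-18))) / 2 = (3 ± √81) / 2
Solving: λ = -3, 6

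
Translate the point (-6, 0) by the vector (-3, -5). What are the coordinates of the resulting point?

Translation by (-3, -5) (homogeneous matrix [[1, 0, -3], [0, 1, -5], [0, 0, 1]]):
x' = -6 + -3 = -9
y' = 0 + -5 = -5
Result: (-9, -5)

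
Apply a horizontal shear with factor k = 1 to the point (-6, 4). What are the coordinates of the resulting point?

Shear matrix for horizontal shear with factor k = 1:
[[1, 1], [0, 1]]
Result: (-6, 4) → (-2, 4)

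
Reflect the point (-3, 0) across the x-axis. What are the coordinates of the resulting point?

Reflection across x-axis: (-3, 0) → (-3, 0)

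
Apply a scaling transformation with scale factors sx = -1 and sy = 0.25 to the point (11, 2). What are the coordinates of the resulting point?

Scaling matrix:
[[-1, 0], [0, 0.25]]
Result: (11 × -1, 2 × 0.25) = (-11, 0.5)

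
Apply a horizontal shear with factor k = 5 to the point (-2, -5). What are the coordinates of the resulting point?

Shear matrix for horizontal shear with factor k = 5:
[[1, 5], [0, 1]]
Result: (-2, -5) → (-27, -5)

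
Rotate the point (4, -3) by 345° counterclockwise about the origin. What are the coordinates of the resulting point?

Rotation matrix for 345°: [[cos 345°, -sin 345°], [sin 345°, cos 345°]] ≈ [[0.965926, 0.258819], [-0.258819, 0.965926]]
[[0.965926, 0.258819], [-0.258819, 0.965926]] × [4, -3]ᵀ ≈ [3.0872, -3.9331]ᵀ
Result: (3.0872, -3.9331)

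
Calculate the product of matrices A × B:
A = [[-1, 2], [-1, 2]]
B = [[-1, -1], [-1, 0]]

Matrix multiplication:
C[0][0] = -1×-1 + 2×-1 = -1
C[0][1] = -1×-1 + 2×0 = 1
C[1][0] = -1×-1 + 2×-1 = -1
C[1][1] = -1×-1 + 2×0 = 1
Result: [[-1, 1], [-1, 1]]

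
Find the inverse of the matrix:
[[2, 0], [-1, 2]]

For [[a,b],[c,d]], inverse = (1/det)·[[d,-b],[-c,a]]
det = (2)(2) - (0)(-1) = 4 - 0 = 4
Inverse = (1/4)·[[2, 0], [1, 2]]
= [[1/2, 0], [1/4, 1/2]]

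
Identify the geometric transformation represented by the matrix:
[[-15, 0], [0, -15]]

This matrix represents: uniform scaling by factor -15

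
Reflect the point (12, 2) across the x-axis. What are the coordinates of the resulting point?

Reflection across x-axis: (12, 2) → (12, -2)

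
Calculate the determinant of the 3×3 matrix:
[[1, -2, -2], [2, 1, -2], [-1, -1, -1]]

Expansion along first row:
det = 1·det([[1,-2],[-1,-1]]) - -2·det([[2,-2],[-1,-1]]) + -2·det([[2,1],[-1,-1]])
    = 1·(1·-1 - -2·-1) - -2·(2·-1 - -2·-1) + -2·(2·-1 - 1·-1)
    = 1·-3 - -2·-4 + -2·-1
    = -3 + -8 + 2 = -9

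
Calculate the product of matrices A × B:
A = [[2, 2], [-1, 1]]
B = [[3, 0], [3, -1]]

Matrix multiplication:
C[0][0] = 2×3 + 2×3 = 12
C[0][1] = 2×0 + 2×-1 = -2
C[1][0] = -1×3 + 1×3 = 0
C[1][1] = -1×0 + 1×-1 = -1
Result: [[12, -2], [0, -1]]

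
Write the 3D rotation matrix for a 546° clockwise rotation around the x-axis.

Rotation matrix for clockwise 546° around x-axis:
A clockwise rotation by 546° is a counterclockwise rotation by -546°.
cos(-546°) = -0.9945, sin(-546°) = 0.1045
Result: [[1, 0, 0], [0, -0.9945, -0.1045], [0, 0.1045, -0.9945]]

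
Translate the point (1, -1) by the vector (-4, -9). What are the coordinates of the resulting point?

Translation by (-4, -9) (homogeneous matrix [[1, 0, -4], [0, 1, -9], [0, 0, 1]]):
x' = 1 + -4 = -3
y' = -1 + -9 = -10
Result: (-3, -10)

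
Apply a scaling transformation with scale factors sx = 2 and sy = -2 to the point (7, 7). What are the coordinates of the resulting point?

Scaling matrix:
[[2, 0], [0, -2]]
Result: (7 × 2, 7 × -2) = (14, -14)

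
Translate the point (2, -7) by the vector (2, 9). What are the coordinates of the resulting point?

Translation by (2, 9) (homogeneous matrix [[1, 0, 2], [0, 1, 9], [0, 0, 1]]):
x' = 2 + 2 = 4
y' = -7 + 9 = 2
Result: (4, 2)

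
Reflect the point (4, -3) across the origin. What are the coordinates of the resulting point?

Reflection across origin: (4, -3) → (-4, 3)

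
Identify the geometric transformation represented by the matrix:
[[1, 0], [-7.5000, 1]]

This matrix represents: vertical shear with factor -7.5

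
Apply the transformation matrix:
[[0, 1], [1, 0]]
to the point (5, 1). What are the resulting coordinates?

Matrix multiplication:
[[0, 1], [1, 0]] × [5, 1]ᵀ
= [(0)(5) + (1)(1), (1)(5) + (0)(1)]ᵀ
= [1, 5]ᵀ
Result: (1, 5)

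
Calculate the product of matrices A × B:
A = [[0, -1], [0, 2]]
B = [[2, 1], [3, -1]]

Matrix multiplication:
C[0][0] = 0×2 + -1×3 = -3
C[0][1] = 0×1 + -1×-1 = 1
C[1][0] = 0×2 + 2×3 = 6
C[1][1] = 0×1 + 2×-1 = -2
Result: [[-3, 1], [6, -2]]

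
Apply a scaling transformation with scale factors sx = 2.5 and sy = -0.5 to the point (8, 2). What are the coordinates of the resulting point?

Scaling matrix:
[[2.50, 0], [0, -0.50]]
Result: (8 × 2.5, 2 × -0.5) = (20, -1)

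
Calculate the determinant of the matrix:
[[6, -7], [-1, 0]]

For a 2×2 matrix [[a, b], [c, d]], det = ad - bc
det = (6)(0) - (-7)(-1) = 0 - 7 = -7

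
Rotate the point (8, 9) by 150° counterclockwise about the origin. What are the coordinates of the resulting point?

Rotation matrix for 150°: [[cos 150°, -sin 150°], [sin 150°, cos 150°]] ≈ [[-0.866025, -0.500000], [0.500000, -0.866025]]
[[-0.866025, -0.500000], [0.500000, -0.866025]] × [8, 9]ᵀ ≈ [-11.4282, -3.7942]ᵀ
Result: (-11.4282, -3.7942)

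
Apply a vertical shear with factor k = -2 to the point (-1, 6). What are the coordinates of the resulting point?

Shear matrix for vertical shear with factor k = -2:
[[1, 0], [-2, 1]]
Result: (-1, 6) → (-1, 8)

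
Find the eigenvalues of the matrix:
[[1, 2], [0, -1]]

Characteristic equation: det(A - λI) = 0
λ² - (trace)λ + (det) = 0
trace = 1 + -1 = 0, det = (1)(-1) - (2)(0) = -1
λ² - (0)λ + (-1) = 0
λ = (0 ± √((0)² - 4·(-1))) / 2 = (0 ± √4) / 2
Solving: λ = -1, 1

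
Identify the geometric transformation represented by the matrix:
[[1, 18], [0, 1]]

This matrix represents: horizontal shear with factor 18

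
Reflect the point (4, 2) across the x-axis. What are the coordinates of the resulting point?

Reflection across x-axis: (4, 2) → (4, -2)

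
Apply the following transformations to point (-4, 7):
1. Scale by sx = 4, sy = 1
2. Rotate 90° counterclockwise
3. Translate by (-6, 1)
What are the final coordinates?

Step 1: Scale → (-16, 7)
Step 2: Rotate 90° → (-7, -16)
Step 3: Translate → (-13, -15)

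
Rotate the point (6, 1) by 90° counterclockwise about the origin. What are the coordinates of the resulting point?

Rotation matrix for 90°: [[cos 90°, -sin 90°], [sin 90°, cos 90°]] = [[0, -1], [1, 0]]
[[0, -1], [1, 0]] × [6, 1]ᵀ = [-1, 6]ᵀ
Result: (-1, 6)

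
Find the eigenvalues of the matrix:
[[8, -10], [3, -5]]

Characteristic equation: det(A - λI) = 0
λ² - (trace)λ + (det) = 0
trace = 8 + -5 = 3, det = (8)(-5) - (-10)(3) = -10
λ² - (3)λ + (-10) = 0
λ = (3 ± √((3)² - 4·(-10))) / 2 = (3 ± √49) / 2
Solving: λ = -2, 5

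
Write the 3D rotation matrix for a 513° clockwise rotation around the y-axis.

Rotation matrix for clockwise 513° around y-axis:
A clockwise rotation by 513° is a counterclockwise rotation by -513°.
cos(-513°) = -0.8910, sin(-513°) = -0.4540
Result: [[-0.8910, 0, -0.4540], [0, 1, 0], [0.4540, 0, -0.8910]]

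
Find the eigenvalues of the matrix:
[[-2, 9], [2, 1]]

Characteristic equation: det(A - λI) = 0
λ² - (trace)λ + (det) = 0
trace = -2 + 1 = -1, det = (-2)(1) - (9)(2) = -20
λ² - (-1)λ + (-20) = 0
λ = (-1 ± √((-1)² - 4·(-20))) / 2 = (-1 ± √81) / 2
Solving: λ = -5, 4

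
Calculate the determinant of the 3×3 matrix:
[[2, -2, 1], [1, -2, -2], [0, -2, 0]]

Expansion along first row:
det = 2·det([[-2,-2],[-2,0]]) - -2·det([[1,-2],[0,0]]) + 1·det([[1,-2],[0,-2]])
    = 2·(-2·0 - -2·-2) - -2·(1·0 - -2·0) + 1·(1·-2 - -2·0)
    = 2·-4 - -2·0 + 1·-2
    = -8 + 0 + -2 = -10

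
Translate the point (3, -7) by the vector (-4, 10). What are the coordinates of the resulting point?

Translation by (-4, 10) (homogeneous matrix [[1, 0, -4], [0, 1, 10], [0, 0, 1]]):
x' = 3 + -4 = -1
y' = -7 + 10 = 3
Result: (-1, 3)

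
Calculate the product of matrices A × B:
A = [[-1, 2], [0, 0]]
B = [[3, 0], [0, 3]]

Matrix multiplication:
C[0][0] = -1×3 + 2×0 = -3
C[0][1] = -1×0 + 2×3 = 6
C[1][0] = 0×3 + 0×0 = 0
C[1][1] = 0×0 + 0×3 = 0
Result: [[-3, 6], [0, 0]]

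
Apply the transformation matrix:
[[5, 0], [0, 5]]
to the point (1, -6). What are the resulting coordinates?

Matrix multiplication:
[[5, 0], [0, 5]] × [1, -6]ᵀ
= [(5)(1) + (0)(-6), (0)(1) + (5)(-6)]ᵀ
= [5, -30]ᵀ
Result: (5, -30)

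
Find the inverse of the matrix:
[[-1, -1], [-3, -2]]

For [[a,b],[c,d]], inverse = (1/det)·[[d,-b],[-c,a]]
det = (-1)(-2) - (-1)(-3) = 2 - 3 = -1
Inverse = (1/-1)·[[-2, 1], [3, -1]]
= [[2, -1], [-3, 1]]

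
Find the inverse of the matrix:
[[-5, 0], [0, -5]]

For [[a,b],[c,d]], inverse = (1/det)·[[d,-b],[-c,a]]
det = (-5)(-5) - (0)(0) = 25 - 0 = 25
Inverse = (1/25)·[[-5, 0], [0, -5]]
= [[-1/5, 0], [0, -1/5]]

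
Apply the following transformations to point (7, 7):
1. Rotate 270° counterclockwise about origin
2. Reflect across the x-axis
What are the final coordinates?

Step 1: Rotate 270° → (7, -7)
Step 2: Reflect across x-axis → (7, 7)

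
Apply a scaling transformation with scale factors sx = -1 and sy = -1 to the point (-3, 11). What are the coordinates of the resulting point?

Scaling matrix:
[[-1, 0], [0, -1]]
Result: (-3 × -1, 11 × -1) = (3, -11)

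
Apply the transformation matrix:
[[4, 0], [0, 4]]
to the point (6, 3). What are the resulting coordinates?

Matrix multiplication:
[[4, 0], [0, 4]] × [6, 3]ᵀ
= [(4)(6) + (0)(3), (0)(6) + (4)(3)]ᵀ
= [24, 12]ᵀ
Result: (24, 12)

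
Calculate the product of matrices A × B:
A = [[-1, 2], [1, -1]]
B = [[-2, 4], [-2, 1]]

Matrix multiplication:
C[0][0] = -1×-2 + 2×-2 = -2
C[0][1] = -1×4 + 2×1 = -2
C[1][0] = 1×-2 + -1×-2 = 0
C[1][1] = 1×4 + -1×1 = 3
Result: [[-2, -2], [0, 3]]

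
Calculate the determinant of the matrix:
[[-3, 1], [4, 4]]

For a 2×2 matrix [[a, b], [c, d]], det = ad - bc
det = (-3)(4) - (1)(4) = -12 - 4 = -16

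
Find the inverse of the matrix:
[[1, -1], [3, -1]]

For [[a,b],[c,d]], inverse = (1/det)·[[d,-b],[-c,a]]
det = (1)(-1) - (-1)(3) = -1 - -3 = 2
Inverse = (1/2)·[[-1, 1], [-3, 1]]
= [[-1/2, 1/2], [-3/2, 1/2]]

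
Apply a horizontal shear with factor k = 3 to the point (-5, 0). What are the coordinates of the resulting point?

Shear matrix for horizontal shear with factor k = 3:
[[1, 3], [0, 1]]
Result: (-5, 0) → (-5, 0)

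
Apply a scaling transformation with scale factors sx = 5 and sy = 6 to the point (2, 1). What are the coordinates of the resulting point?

Scaling matrix:
[[5, 0], [0, 6]]
Result: (2 × 5, 1 × 6) = (10, 6)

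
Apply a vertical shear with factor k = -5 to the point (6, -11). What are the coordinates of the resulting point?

Shear matrix for vertical shear with factor k = -5:
[[1, 0], [-5, 1]]
Result: (6, -11) → (6, -41)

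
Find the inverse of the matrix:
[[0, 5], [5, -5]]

For [[a,b],[c,d]], inverse = (1/det)·[[d,-b],[-c,a]]
det = (0)(-5) - (5)(5) = 0 - 25 = -25
Inverse = (1/-25)·[[-5, -5], [-5, 0]]
= [[1/5, 1/5], [1/5, 0]]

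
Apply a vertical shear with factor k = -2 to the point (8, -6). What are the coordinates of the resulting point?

Shear matrix for vertical shear with factor k = -2:
[[1, 0], [-2, 1]]
Result: (8, -6) → (8, -22)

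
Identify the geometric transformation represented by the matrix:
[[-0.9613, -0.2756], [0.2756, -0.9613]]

This matrix represents: rotation by 164° counterclockwise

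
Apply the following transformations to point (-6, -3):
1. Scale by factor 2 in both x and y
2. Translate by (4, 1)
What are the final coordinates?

Step 1: Scale (-6, -3) by 2 → (-12, -6)
Step 2: Translate by (4, 1) → (-8, -5)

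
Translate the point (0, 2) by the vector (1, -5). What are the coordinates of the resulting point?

Translation by (1, -5) (homogeneous matrix [[1, 0, 1], [0, 1, -5], [0, 0, 1]]):
x' = 0 + 1 = 1
y' = 2 + -5 = -3
Result: (1, -3)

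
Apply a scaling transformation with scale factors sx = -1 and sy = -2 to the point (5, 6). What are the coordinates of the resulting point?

Scaling matrix:
[[-1, 0], [0, -2]]
Result: (5 × -1, 6 × -2) = (-5, -12)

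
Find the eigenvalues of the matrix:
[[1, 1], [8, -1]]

Characteristic equation: det(A - λI) = 0
λ² - (trace)λ + (det) = 0
trace = 1 + -1 = 0, det = (1)(-1) - (1)(8) = -9
λ² - (0)λ + (-9) = 0
λ = (0 ± √((0)² - 4·(-9))) / 2 = (0 ± √36) / 2
Solving: λ = -3, 3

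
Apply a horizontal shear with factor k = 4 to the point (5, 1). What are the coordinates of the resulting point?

Shear matrix for horizontal shear with factor k = 4:
[[1, 4], [0, 1]]
Result: (5, 1) → (9, 1)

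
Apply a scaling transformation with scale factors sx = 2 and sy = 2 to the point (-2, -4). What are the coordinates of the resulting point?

Scaling matrix:
[[2, 0], [0, 2]]
Result: (-2 × 2, -4 × 2) = (-4, -8)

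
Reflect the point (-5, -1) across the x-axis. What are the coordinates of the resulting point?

Reflection across x-axis: (-5, -1) → (-5, 1)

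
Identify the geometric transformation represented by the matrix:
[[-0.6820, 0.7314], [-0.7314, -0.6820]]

This matrix represents: rotation by 227° counterclockwise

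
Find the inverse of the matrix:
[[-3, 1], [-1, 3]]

For [[a,b],[c,d]], inverse = (1/det)·[[d,-b],[-c,a]]
det = (-3)(3) - (1)(-1) = -9 - -1 = -8
Inverse = (1/-8)·[[3, -1], [1, -3]]
= [[-3/8, 1/8], [-1/8, 3/8]]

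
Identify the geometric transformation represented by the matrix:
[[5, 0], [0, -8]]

This matrix represents: non-uniform scaling by sx = 5, sy = -8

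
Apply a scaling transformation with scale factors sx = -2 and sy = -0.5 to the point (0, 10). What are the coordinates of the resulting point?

Scaling matrix:
[[-2, 0], [0, -0.50]]
Result: (0 × -2, 10 × -0.5) = (0, -5)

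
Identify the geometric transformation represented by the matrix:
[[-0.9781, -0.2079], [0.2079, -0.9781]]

This matrix represents: rotation by 168° counterclockwise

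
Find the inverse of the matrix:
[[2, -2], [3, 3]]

For [[a,b],[c,d]], inverse = (1/det)·[[d,-b],[-c,a]]
det = (2)(3) - (-2)(3) = 6 - -6 = 12
Inverse = (1/12)·[[3, 2], [-3, 2]]
= [[1/4, 1/6], [-1/4, 1/6]]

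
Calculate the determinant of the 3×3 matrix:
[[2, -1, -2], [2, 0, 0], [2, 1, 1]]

Expansion along first row:
det = 2·det([[0,0],[1,1]]) - -1·det([[2,0],[2,1]]) + -2·det([[2,0],[2,1]])
    = 2·(0·1 - 0·1) - -1·(2·1 - 0·2) + -2·(2·1 - 0·2)
    = 2·0 - -1·2 + -2·2
    = 0 + 2 + -4 = -2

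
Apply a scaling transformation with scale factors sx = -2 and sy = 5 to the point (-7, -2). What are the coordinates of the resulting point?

Scaling matrix:
[[-2, 0], [0, 5]]
Result: (-7 × -2, -2 × 5) = (14, -10)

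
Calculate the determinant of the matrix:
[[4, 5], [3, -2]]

For a 2×2 matrix [[a, b], [c, d]], det = ad - bc
det = (4)(-2) - (5)(3) = -8 - 15 = -23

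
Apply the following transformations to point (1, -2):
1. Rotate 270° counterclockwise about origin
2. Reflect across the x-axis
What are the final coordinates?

Step 1: Rotate 270° → (-2, -1)
Step 2: Reflect across x-axis → (-2, 1)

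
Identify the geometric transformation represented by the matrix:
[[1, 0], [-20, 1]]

This matrix represents: vertical shear with factor -20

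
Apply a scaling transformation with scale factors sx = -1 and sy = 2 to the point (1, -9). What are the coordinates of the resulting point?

Scaling matrix:
[[-1, 0], [0, 2]]
Result: (1 × -1, -9 × 2) = (-1, -18)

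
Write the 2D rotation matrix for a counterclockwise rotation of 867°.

Rotation matrix formula: [[cos θ, -sin θ], [sin θ, cos θ]]
For θ = 867°:
cos(867°) = -0.8387
sin(867°) = 0.5446
Result: [[-0.8387, -0.5446], [0.5446, -0.8387]]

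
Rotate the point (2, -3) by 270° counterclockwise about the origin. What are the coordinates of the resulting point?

Rotation matrix for 270°: [[cos 270°, -sin 270°], [sin 270°, cos 270°]] = [[0, 1], [-1, 0]]
[[0, 1], [-1, 0]] × [2, -3]ᵀ = [-3, -2]ᵀ
Result: (-3, -2)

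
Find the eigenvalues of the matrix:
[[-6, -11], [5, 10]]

Characteristic equation: det(A - λI) = 0
λ² - (trace)λ + (det) = 0
trace = -6 + 10 = 4, det = (-6)(10) - (-11)(5) = -5
λ² - (4)λ + (-5) = 0
λ = (4 ± √((4)² - 4·(-5))) / 2 = (4 ± √36) / 2
Solving: λ = -1, 5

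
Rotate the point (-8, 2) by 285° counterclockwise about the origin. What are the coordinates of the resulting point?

Rotation matrix for 285°: [[cos 285°, -sin 285°], [sin 285°, cos 285°]] ≈ [[0.258819, 0.965926], [-0.965926, 0.258819]]
[[0.258819, 0.965926], [-0.965926, 0.258819]] × [-8, 2]ᵀ ≈ [-0.1387, 8.2450]ᵀ
Result: (-0.1387, 8.2450)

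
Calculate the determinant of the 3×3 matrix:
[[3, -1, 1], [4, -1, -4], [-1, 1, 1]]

Expansion along first row:
det = 3·det([[-1,-4],[1,1]]) - -1·det([[4,-4],[-1,1]]) + 1·det([[4,-1],[-1,1]])
    = 3·(-1·1 - -4·1) - -1·(4·1 - -4·-1) + 1·(4·1 - -1·-1)
    = 3·3 - -1·0 + 1·3
    = 9 + 0 + 3 = 12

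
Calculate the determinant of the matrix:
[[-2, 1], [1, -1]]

For a 2×2 matrix [[a, b], [c, d]], det = ad - bc
det = (-2)(-1) - (1)(1) = 2 - 1 = 1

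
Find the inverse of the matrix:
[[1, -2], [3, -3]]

For [[a,b],[c,d]], inverse = (1/det)·[[d,-b],[-c,a]]
det = (1)(-3) - (-2)(3) = -3 - -6 = 3
Inverse = (1/3)·[[-3, 2], [-3, 1]]
= [[-1, 2/3], [-1, 1/3]]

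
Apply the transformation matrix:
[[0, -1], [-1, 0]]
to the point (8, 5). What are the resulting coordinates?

Matrix multiplication:
[[0, -1], [-1, 0]] × [8, 5]ᵀ
= [(0)(8) + (-1)(5), (-1)(8) + (0)(5)]ᵀ
= [-5, -8]ᵀ
Result: (-5, -8)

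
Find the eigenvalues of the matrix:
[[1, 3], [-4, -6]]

Characteristic equation: det(A - λI) = 0
λ² - (trace)λ + (det) = 0
trace = 1 + -6 = -5, det = (1)(-6) - (3)(-4) = 6
λ² - (-5)λ + (6) = 0
λ = (-5 ± √((-5)² - 4·(6))) / 2 = (-5 ± √1) / 2
Solving: λ = -3, -2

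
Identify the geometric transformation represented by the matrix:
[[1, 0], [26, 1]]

This matrix represents: vertical shear with factor 26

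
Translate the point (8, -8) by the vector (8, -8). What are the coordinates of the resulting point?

Translation by (8, -8) (homogeneous matrix [[1, 0, 8], [0, 1, -8], [0, 0, 1]]):
x' = 8 + 8 = 16
y' = -8 + -8 = -16
Result: (16, -16)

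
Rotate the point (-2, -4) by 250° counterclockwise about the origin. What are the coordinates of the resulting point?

Rotation matrix for 250°: [[cos 250°, -sin 250°], [sin 250°, cos 250°]] ≈ [[-0.342020, 0.939693], [-0.939693, -0.342020]]
[[-0.342020, 0.939693], [-0.939693, -0.342020]] × [-2, -4]ᵀ ≈ [-3.0747, 3.2475]ᵀ
Result: (-3.0747, 3.2475)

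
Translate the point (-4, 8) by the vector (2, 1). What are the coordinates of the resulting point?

Translation by (2, 1) (homogeneous matrix [[1, 0, 2], [0, 1, 1], [0, 0, 1]]):
x' = -4 + 2 = -2
y' = 8 + 1 = 9
Result: (-2, 9)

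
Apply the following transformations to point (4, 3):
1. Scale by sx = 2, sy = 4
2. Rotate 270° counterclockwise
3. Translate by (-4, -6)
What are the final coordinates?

Step 1: Scale → (8, 12)
Step 2: Rotate 270° → (12, -8)
Step 3: Translate → (8, -14)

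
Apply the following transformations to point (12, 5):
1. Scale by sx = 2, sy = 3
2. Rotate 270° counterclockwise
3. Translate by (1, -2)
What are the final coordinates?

Step 1: Scale → (24, 15)
Step 2: Rotate 270° → (15, -24)
Step 3: Translate → (16, -26)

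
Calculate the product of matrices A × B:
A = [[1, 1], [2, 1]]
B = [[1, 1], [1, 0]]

Matrix multiplication:
C[0][0] = 1×1 + 1×1 = 2
C[0][1] = 1×1 + 1×0 = 1
C[1][0] = 2×1 + 1×1 = 3
C[1][1] = 2×1 + 1×0 = 2
Result: [[2, 1], [3, 2]]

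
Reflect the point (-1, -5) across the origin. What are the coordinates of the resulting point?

Reflection across origin: (-1, -5) → (1, 5)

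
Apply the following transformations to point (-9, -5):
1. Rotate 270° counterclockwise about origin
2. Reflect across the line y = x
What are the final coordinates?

Step 1: Rotate 270° → (-5, 9)
Step 2: Reflect across line y = x → (9, -5)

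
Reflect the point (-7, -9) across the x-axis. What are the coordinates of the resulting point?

Reflection across x-axis: (-7, -9) → (-7, 9)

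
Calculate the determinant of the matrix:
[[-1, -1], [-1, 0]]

For a 2×2 matrix [[a, b], [c, d]], det = ad - bc
det = (-1)(0) - (-1)(-1) = 0 - 1 = -1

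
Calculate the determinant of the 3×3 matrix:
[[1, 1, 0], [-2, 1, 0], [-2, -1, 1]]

Expansion along first row:
det = 1·det([[1,0],[-1,1]]) - 1·det([[-2,0],[-2,1]]) + 0·det([[-2,1],[-2,-1]])
    = 1·(1·1 - 0·-1) - 1·(-2·1 - 0·-2) + 0·(-2·-1 - 1·-2)
    = 1·1 - 1·-2 + 0·4
    = 1 + 2 + 0 = 3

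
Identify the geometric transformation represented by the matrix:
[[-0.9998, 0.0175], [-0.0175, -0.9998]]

This matrix represents: rotation by 181° counterclockwise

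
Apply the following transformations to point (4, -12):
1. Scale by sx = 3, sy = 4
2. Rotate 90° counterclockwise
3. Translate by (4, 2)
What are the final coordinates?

Step 1: Scale → (12, -48)
Step 2: Rotate 90° → (48, 12)
Step 3: Translate → (52, 14)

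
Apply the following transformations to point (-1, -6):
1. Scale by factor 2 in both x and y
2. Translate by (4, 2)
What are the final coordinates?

Step 1: Scale (-1, -6) by 2 → (-2, -12)
Step 2: Translate by (4, 2) → (2, -10)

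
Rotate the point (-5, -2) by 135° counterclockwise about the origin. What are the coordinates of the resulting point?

Rotation matrix for 135°: [[cos 135°, -sin 135°], [sin 135°, cos 135°]] ≈ [[-0.707107, -0.707107], [0.707107, -0.707107]]
[[-0.707107, -0.707107], [0.707107, -0.707107]] × [-5, -2]ᵀ ≈ [4.9497, -2.1213]ᵀ
Result: (4.9497, -2.1213)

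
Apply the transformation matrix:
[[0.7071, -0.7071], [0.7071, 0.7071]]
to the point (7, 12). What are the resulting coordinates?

Matrix multiplication:
[[0.7071, -0.7071], [0.7071, 0.7071]] × [7, 12]ᵀ
= [(0.7071)(7) + (-0.7071)(12), (0.7071)(7) + (0.7071)(12)]ᵀ
= [-3.5355, 13.4349]ᵀ
Result: (-3.5355, 13.4349)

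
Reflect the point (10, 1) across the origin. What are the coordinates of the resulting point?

Reflection across origin: (10, 1) → (-10, -1)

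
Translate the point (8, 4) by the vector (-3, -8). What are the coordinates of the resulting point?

Translation by (-3, -8) (homogeneous matrix [[1, 0, -3], [0, 1, -8], [0, 0, 1]]):
x' = 8 + -3 = 5
y' = 4 + -8 = -4
Result: (5, -4)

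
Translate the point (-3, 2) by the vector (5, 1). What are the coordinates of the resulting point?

Translation by (5, 1) (homogeneous matrix [[1, 0, 5], [0, 1, 1], [0, 0, 1]]):
x' = -3 + 5 = 2
y' = 2 + 1 = 3
Result: (2, 3)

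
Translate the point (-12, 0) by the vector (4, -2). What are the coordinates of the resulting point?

Translation by (4, -2) (homogeneous matrix [[1, 0, 4], [0, 1, -2], [0, 0, 1]]):
x' = -12 + 4 = -8
y' = 0 + -2 = -2
Result: (-8, -2)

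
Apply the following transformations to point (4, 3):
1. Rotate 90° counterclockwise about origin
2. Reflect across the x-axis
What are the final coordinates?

Step 1: Rotate 90° → (-3, 4)
Step 2: Reflect across x-axis → (-3, -4)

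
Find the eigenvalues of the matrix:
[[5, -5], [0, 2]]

Characteristic equation: det(A - λI) = 0
λ² - (trace)λ + (det) = 0
trace = 5 + 2 = 7, det = (5)(2) - (-5)(0) = 10
λ² - (7)λ + (10) = 0
λ = (7 ± √((7)² - 4·(10))) / 2 = (7 ± √9) / 2
Solving: λ = 2, 5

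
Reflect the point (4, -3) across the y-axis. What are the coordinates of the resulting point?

Reflection across y-axis: (4, -3) → (-4, -3)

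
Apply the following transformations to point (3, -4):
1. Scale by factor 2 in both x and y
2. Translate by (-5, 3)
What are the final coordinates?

Step 1: Scale (3, -4) by 2 → (6, -8)
Step 2: Translate by (-5, 3) → (1, -5)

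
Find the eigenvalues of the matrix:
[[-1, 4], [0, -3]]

Characteristic equation: det(A - λI) = 0
λ² - (trace)λ + (det) = 0
trace = -1 + -3 = -4, det = (-1)(-3) - (4)(0) = 3
λ² - (-4)λ + (3) = 0
λ = (-4 ± √((-4)² - 4·(3))) / 2 = (-4 ± √4) / 2
Solving: λ = -3, -1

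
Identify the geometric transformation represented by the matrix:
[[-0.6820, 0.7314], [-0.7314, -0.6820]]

This matrix represents: rotation by 227° counterclockwise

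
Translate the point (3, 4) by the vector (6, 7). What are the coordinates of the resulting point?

Translation by (6, 7) (homogeneous matrix [[1, 0, 6], [0, 1, 7], [0, 0, 1]]):
x' = 3 + 6 = 9
y' = 4 + 7 = 11
Result: (9, 11)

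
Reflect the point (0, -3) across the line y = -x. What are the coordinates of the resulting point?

Reflection across line y = -x: (0, -3) → (3, 0)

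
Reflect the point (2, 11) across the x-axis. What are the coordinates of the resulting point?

Reflection across x-axis: (2, 11) → (2, -11)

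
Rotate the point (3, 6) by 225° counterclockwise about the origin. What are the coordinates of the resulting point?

Rotation matrix for 225°: [[cos 225°, -sin 225°], [sin 225°, cos 225°]] ≈ [[-0.707107, 0.707107], [-0.707107, -0.707107]]
[[-0.707107, 0.707107], [-0.707107, -0.707107]] × [3, 6]ᵀ ≈ [2.1213, -6.3640]ᵀ
Result: (2.1213, -6.3640)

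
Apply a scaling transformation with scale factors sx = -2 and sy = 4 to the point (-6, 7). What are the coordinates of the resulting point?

Scaling matrix:
[[-2, 0], [0, 4]]
Result: (-6 × -2, 7 × 4) = (12, 28)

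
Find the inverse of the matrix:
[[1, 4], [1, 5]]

For [[a,b],[c,d]], inverse = (1/det)·[[d,-b],[-c,a]]
det = (1)(5) - (4)(1) = 5 - 4 = 1
Inverse = [[5, -4], [-1, 1]]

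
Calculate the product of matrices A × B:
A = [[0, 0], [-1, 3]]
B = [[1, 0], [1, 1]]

Matrix multiplication:
C[0][0] = 0×1 + 0×1 = 0
C[0][1] = 0×0 + 0×1 = 0
C[1][0] = -1×1 + 3×1 = 2
C[1][1] = -1×0 + 3×1 = 3
Result: [[0, 0], [2, 3]]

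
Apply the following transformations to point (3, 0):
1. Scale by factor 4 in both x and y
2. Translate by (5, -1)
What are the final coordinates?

Step 1: Scale (3, 0) by 4 → (12, 0)
Step 2: Translate by (5, -1) → (17, -1)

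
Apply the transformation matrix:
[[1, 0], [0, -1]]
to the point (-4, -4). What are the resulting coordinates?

Matrix multiplication:
[[1, 0], [0, -1]] × [-4, -4]ᵀ
= [(1)(-4) + (0)(-4), (0)(-4) + (-1)(-4)]ᵀ
= [-4, 4]ᵀ
Result: (-4, 4)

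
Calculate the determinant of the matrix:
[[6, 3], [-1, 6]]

For a 2×2 matrix [[a, b], [c, d]], det = ad - bc
det = (6)(6) - (3)(-1) = 36 - -3 = 39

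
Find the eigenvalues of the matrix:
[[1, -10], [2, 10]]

Characteristic equation: det(A - λI) = 0
λ² - (trace)λ + (det) = 0
trace = 1 + 10 = 11, det = (1)(10) - (-10)(2) = 30
λ² - (11)λ + (30) = 0
λ = (11 ± √((11)² - 4·(30))) / 2 = (11 ± √1) / 2
Solving: λ = 5, 6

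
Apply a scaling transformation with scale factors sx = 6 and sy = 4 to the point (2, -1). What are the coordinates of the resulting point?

Scaling matrix:
[[6, 0], [0, 4]]
Result: (2 × 6, -1 × 4) = (12, -4)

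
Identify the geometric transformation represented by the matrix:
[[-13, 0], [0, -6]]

This matrix represents: non-uniform scaling by sx = -13, sy = -6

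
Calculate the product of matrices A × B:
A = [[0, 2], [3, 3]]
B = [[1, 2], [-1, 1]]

Matrix multiplication:
C[0][0] = 0×1 + 2×-1 = -2
C[0][1] = 0×2 + 2×1 = 2
C[1][0] = 3×1 + 3×-1 = 0
C[1][1] = 3×2 + 3×1 = 9
Result: [[-2, 2], [0, 9]]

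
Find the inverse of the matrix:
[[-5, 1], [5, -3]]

For [[a,b],[c,d]], inverse = (1/det)·[[d,-b],[-c,a]]
det = (-5)(-3) - (1)(5) = 15 - 5 = 10
Inverse = (1/10)·[[-3, -1], [-5, -5]]
= [[-3/10, -1/10], [-1/2, -1/2]]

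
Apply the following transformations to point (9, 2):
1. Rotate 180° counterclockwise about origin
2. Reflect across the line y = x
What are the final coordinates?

Step 1: Rotate 180° → (-9, -2)
Step 2: Reflect across line y = x → (-2, -9)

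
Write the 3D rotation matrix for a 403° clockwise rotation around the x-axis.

Rotation matrix for clockwise 403° around x-axis:
A clockwise rotation by 403° is a counterclockwise rotation by -403°.
cos(-403°) = 0.7314, sin(-403°) = -0.6820
Result: [[1, 0, 0], [0, 0.7314, 0.6820], [0, -0.6820, 0.7314]]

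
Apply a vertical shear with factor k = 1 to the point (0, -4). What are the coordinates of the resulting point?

Shear matrix for vertical shear with factor k = 1:
[[1, 0], [1, 1]]
Result: (0, -4) → (0, -4)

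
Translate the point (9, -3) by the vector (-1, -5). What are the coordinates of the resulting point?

Translation by (-1, -5) (homogeneous matrix [[1, 0, -1], [0, 1, -5], [0, 0, 1]]):
x' = 9 + -1 = 8
y' = -3 + -5 = -8
Result: (8, -8)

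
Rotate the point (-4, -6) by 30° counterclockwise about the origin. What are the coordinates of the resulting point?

Rotation matrix for 30°: [[cos 30°, -sin 30°], [sin 30°, cos 30°]] ≈ [[0.866025, -0.500000], [0.500000, 0.866025]]
[[0.866025, -0.500000], [0.500000, 0.866025]] × [-4, -6]ᵀ ≈ [-0.4641, -7.1962]ᵀ
Result: (-0.4641, -7.1962)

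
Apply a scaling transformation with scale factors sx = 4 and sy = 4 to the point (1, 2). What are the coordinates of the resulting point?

Scaling matrix:
[[4, 0], [0, 4]]
Result: (1 × 4, 2 × 4) = (4, 8)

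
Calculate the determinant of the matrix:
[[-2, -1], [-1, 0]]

For a 2×2 matrix [[a, b], [c, d]], det = ad - bc
det = (-2)(0) - (-1)(-1) = 0 - 1 = -1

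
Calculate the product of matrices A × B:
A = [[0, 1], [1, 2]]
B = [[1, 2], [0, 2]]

Matrix multiplication:
C[0][0] = 0×1 + 1×0 = 0
C[0][1] = 0×2 + 1×2 = 2
C[1][0] = 1×1 + 2×0 = 1
C[1][1] = 1×2 + 2×2 = 6
Result: [[0, 2], [1, 6]]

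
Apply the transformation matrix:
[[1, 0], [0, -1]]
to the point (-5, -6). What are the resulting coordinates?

Matrix multiplication:
[[1, 0], [0, -1]] × [-5, -6]ᵀ
= [(1)(-5) + (0)(-6), (0)(-5) + (-1)(-6)]ᵀ
= [-5, 6]ᵀ
Result: (-5, 6)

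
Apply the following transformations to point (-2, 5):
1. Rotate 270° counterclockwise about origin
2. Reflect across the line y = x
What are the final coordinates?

Step 1: Rotate 270° → (5, 2)
Step 2: Reflect across line y = x → (2, 5)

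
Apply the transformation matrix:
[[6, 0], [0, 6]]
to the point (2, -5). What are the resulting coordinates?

Matrix multiplication:
[[6, 0], [0, 6]] × [2, -5]ᵀ
= [(6)(2) + (0)(-5), (0)(2) + (6)(-5)]ᵀ
= [12, -30]ᵀ
Result: (12, -30)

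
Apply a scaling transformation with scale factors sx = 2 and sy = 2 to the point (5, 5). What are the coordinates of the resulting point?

Scaling matrix:
[[2, 0], [0, 2]]
Result: (5 × 2, 5 × 2) = (10, 10)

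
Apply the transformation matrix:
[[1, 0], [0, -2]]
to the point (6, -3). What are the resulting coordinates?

Matrix multiplication:
[[1, 0], [0, -2]] × [6, -3]ᵀ
= [(1)(6) + (0)(-3), (0)(6) + (-2)(-3)]ᵀ
= [6, 6]ᵀ
Result: (6, 6)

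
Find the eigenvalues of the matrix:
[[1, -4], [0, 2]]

Characteristic equation: det(A - λI) = 0
λ² - (trace)λ + (det) = 0
trace = 1 + 2 = 3, det = (1)(2) - (-4)(0) = 2
λ² - (3)λ + (2) = 0
λ = (3 ± √((3)² - 4·(2))) / 2 = (3 ± √1) / 2
Solving: λ = 1, 2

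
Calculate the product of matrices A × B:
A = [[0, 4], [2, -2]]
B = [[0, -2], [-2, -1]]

Matrix multiplication:
C[0][0] = 0×0 + 4×-2 = -8
C[0][1] = 0×-2 + 4×-1 = -4
C[1][0] = 2×0 + -2×-2 = 4
C[1][1] = 2×-2 + -2×-1 = -2
Result: [[-8, -4], [4, -2]]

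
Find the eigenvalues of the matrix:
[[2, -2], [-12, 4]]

Characteristic equation: det(A - λI) = 0
λ² - (trace)λ + (det) = 0
trace = 2 + 4 = 6, det = (2)(4) - (-2)(-12) = -16
λ² - (6)λ + (-16) = 0
λ = (6 ± √((6)² - 4·(-16))) / 2 = (6 ± √100) / 2
Solving: λ = -2, 8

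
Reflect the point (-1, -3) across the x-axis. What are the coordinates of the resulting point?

Reflection across x-axis: (-1, -3) → (-1, 3)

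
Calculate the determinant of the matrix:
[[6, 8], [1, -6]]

For a 2×2 matrix [[a, b], [c, d]], det = ad - bc
det = (6)(-6) - (8)(1) = -36 - 8 = -44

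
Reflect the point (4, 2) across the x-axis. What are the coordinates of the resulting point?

Reflection across x-axis: (4, 2) → (4, -2)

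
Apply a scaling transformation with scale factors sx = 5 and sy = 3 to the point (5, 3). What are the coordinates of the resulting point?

Scaling matrix:
[[5, 0], [0, 3]]
Result: (5 × 5, 3 × 3) = (25, 9)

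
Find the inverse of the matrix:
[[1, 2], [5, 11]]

For [[a,b],[c,d]], inverse = (1/det)·[[d,-b],[-c,a]]
det = (1)(11) - (2)(5) = 11 - 10 = 1
Inverse = [[11, -2], [-5, 1]]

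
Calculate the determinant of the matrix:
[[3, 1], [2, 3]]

For a 2×2 matrix [[a, b], [c, d]], det = ad - bc
det = (3)(3) - (1)(2) = 9 - 2 = 7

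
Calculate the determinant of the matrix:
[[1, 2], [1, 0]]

For a 2×2 matrix [[a, b], [c, d]], det = ad - bc
det = (1)(0) - (2)(1) = 0 - 2 = -2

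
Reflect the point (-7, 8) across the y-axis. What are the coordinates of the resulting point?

Reflection across y-axis: (-7, 8) → (7, 8)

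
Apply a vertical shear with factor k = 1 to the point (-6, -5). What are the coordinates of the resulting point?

Shear matrix for vertical shear with factor k = 1:
[[1, 0], [1, 1]]
Result: (-6, -5) → (-6, -11)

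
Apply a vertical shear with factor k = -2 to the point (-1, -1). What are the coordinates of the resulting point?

Shear matrix for vertical shear with factor k = -2:
[[1, 0], [-2, 1]]
Result: (-1, -1) → (-1, 1)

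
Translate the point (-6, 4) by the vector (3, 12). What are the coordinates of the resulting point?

Translation by (3, 12) (homogeneous matrix [[1, 0, 3], [0, 1, 12], [0, 0, 1]]):
x' = -6 + 3 = -3
y' = 4 + 12 = 16
Result: (-3, 16)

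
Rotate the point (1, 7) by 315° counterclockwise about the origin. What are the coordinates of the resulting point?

Rotation matrix for 315°: [[cos 315°, -sin 315°], [sin 315°, cos 315°]] ≈ [[0.707107, 0.707107], [-0.707107, 0.707107]]
[[0.707107, 0.707107], [-0.707107, 0.707107]] × [1, 7]ᵀ ≈ [5.6569, 4.2426]ᵀ
Result: (5.6569, 4.2426)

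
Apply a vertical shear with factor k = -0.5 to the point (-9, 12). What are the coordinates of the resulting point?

Shear matrix for vertical shear with factor k = -0.5:
[[1, 0], [-0.50, 1]]
Result: (-9, 12) → (-9, 16.5)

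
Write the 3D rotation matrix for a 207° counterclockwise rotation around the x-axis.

Rotation matrix for counterclockwise 207° around x-axis:
cos(207°) = -0.8910, sin(207°) = -0.4540
Result: [[1, 0, 0], [0, -0.8910, 0.4540], [0, -0.4540, -0.8910]]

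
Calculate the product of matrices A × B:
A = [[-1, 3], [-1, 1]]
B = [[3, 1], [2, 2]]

Matrix multiplication:
C[0][0] = -1×3 + 3×2 = 3
C[0][1] = -1×1 + 3×2 = 5
C[1][0] = -1×3 + 1×2 = -1
C[1][1] = -1×1 + 1×2 = 1
Result: [[3, 5], [-1, 1]]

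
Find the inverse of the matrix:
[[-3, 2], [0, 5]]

For [[a,b],[c,d]], inverse = (1/det)·[[d,-b],[-c,a]]
det = (-3)(5) - (2)(0) = -15 - 0 = -15
Inverse = (1/-15)·[[5, -2], [0, -3]]
= [[-1/3, 2/15], [0, 1/5]]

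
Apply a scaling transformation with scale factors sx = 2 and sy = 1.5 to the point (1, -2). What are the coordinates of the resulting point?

Scaling matrix:
[[2, 0], [0, 1.50]]
Result: (1 × 2, -2 × 1.5) = (2, -3)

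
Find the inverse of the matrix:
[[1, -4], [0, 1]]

For [[a,b],[c,d]], inverse = (1/det)·[[d,-b],[-c,a]]
det = (1)(1) - (-4)(0) = 1 - 0 = 1
Inverse = [[1, 4], [0, 1]]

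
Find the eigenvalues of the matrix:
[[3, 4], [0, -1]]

Characteristic equation: det(A - λI) = 0
λ² - (trace)λ + (det) = 0
trace = 3 + -1 = 2, det = (3)(-1) - (4)(0) = -3
λ² - (2)λ + (-3) = 0
λ = (2 ± √((2)² - 4·(-3))) / 2 = (2 ± √16) / 2
Solving: λ = -1, 3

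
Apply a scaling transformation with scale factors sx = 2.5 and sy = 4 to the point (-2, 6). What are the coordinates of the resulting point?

Scaling matrix:
[[2.50, 0], [0, 4]]
Result: (-2 × 2.5, 6 × 4) = (-5, 24)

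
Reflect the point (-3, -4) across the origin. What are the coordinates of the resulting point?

Reflection across origin: (-3, -4) → (3, 4)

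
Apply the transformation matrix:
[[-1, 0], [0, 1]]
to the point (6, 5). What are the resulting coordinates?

Matrix multiplication:
[[-1, 0], [0, 1]] × [6, 5]ᵀ
= [(-1)(6) + (0)(5), (0)(6) + (1)(5)]ᵀ
= [-6, 5]ᵀ
Result: (-6, 5)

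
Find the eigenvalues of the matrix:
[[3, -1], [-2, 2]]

Characteristic equation: det(A - λI) = 0
λ² - (trace)λ + (det) = 0
trace = 3 + 2 = 5, det = (3)(2) - (-1)(-2) = 4
λ² - (5)λ + (4) = 0
λ = (5 ± √((5)² - 4·(4))) / 2 = (5 ± √9) / 2
Solving: λ = 1, 4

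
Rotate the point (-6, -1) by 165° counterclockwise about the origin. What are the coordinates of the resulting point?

Rotation matrix for 165°: [[cos 165°, -sin 165°], [sin 165°, cos 165°]] ≈ [[-0.965926, -0.258819], [0.258819, -0.965926]]
[[-0.965926, -0.258819], [0.258819, -0.965926]] × [-6, -1]ᵀ ≈ [6.0544, -0.5870]ᵀ
Result: (6.0544, -0.5870)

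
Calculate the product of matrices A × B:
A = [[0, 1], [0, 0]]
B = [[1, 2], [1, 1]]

Matrix multiplication:
C[0][0] = 0×1 + 1×1 = 1
C[0][1] = 0×2 + 1×1 = 1
C[1][0] = 0×1 + 0×1 = 0
C[1][1] = 0×2 + 0×1 = 0
Result: [[1, 1], [0, 0]]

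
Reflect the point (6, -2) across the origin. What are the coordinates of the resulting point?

Reflection across origin: (6, -2) → (-6, 2)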